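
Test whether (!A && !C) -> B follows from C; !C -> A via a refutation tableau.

Initial set: {C; (!C -> A); !((!A && !C) -> B)}.
!((!A && !C) -> B): α-rule — add (!A && !C), !B.
(!A && !C): α-rule — add !A, !C.
× closes — contains both C and !C.
All 1 branch closes.
Every branch closed, so the premises entail the conclusion.

Yes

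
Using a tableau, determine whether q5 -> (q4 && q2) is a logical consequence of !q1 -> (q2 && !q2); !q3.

No

Initial set: {(!q1 -> (q2 && !q2)); !q3; !(q5 -> (q4 && q2))}.
!(q5 -> (q4 && q2)): α-rule — add q5, !(q4 && q2).
(!q1 -> (q2 && !q2)): β-rule — branch into !!q1  //  (q2 && !q2).
  branch 1 (add !!q1):
    !(q4 && q2): β-rule — branch into !q4  //  !q2.
      branch 1.1 (add !q4):
        ○ open, literals {q1=T, q3=F, q4=F, q5=T}.
      branch 1.2 (add !q2):
        ○ open, literals {q1=T, q2=F, q3=F, q5=T}.
  branch 2 (add (q2 && !q2)):
    (q2 && !q2): α-rule — add q2, !q2.
    × closes — contains both q2 and !q2.
1 branch closed, 2 open.
An open branch gives a countermodel: q1=T, q3=F, q4=F, q5=T (unmentioned atoms arbitrary); the premises hold there but the conclusion fails.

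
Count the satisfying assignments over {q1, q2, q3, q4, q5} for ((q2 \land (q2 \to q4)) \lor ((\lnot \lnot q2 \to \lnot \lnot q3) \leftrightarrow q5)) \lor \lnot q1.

Initial set: {(((q2 \land (q2 \to q4)) \lor ((\lnot \lnot q2 \to \lnot \lnot q3) \leftrightarrow q5)) \lor \lnot q1)}.
(((q2 \land (q2 \to q4)) \lor ((\lnot \lnot q2 \to \lnot \lnot q3) \leftrightarrow q5)) \lor \lnot q1): β-rule — branch into ((q2 \land (q2 \to q4)) \lor ((\lnot \lnot q2 \to \lnot \lnot q3) \leftrightarrow q5))  //  \lnot q1.
  branch 1 (add ((q2 \land (q2 \to q4)) \lor ((\lnot \lnot q2 \to \lnot \lnot q3) \leftrightarrow q5))):
    ((q2 \land (q2 \to q4)) \lor ((\lnot \lnot q2 \to \lnot \lnot q3) \leftrightarrow q5)): β-rule — branch into (q2 \land (q2 \to q4))  //  ((\lnot \lnot q2 \to \lnot \lnot q3) \leftrightarrow q5).
      branch 1.1 (add (q2 \land (q2 \to q4))):
        (q2 \land (q2 \to q4)): α-rule — add q2, (q2 \to q4).
        (q2 \to q4): β-rule — branch into \lnot q2  //  q4.
          branch 1.1.1 (add \lnot q2):
            × closes — contains both q2 and \lnot q2.
          branch 1.1.2 (add q4):
            ○ open, literals {q2=1, q4=1}.
      branch 1.2 (add ((\lnot \lnot q2 \to \lnot \lnot q3) \leftrightarrow q5)):
        ((\lnot \lnot q2 \to \lnot \lnot q3) \leftrightarrow q5): β-rule — branch into (\lnot \lnot q2 \to \lnot \lnot q3), q5  //  \lnot (\lnot \lnot q2 \to \lnot \lnot q3), \lnot q5.
          branch 1.2.1 (add (\lnot \lnot q2 \to \lnot \lnot q3), q5):
            (\lnot \lnot q2 \to \lnot \lnot q3): β-rule — branch into \lnot \lnot \lnot q2  //  \lnot \lnot q3.
              branch 1.2.1.1 (add \lnot \lnot \lnot q2):
                \lnot \lnot \lnot q2: drop double negation, giving \lnot q2.
                ○ open, literals {q2=0, q5=1}.
              branch 1.2.1.2 (add \lnot \lnot q3):
                \lnot \lnot q3: drop double negation, giving q3.
                ○ open, literals {q3=1, q5=1}.
          branch 1.2.2 (add \lnot (\lnot \lnot q2 \to \lnot \lnot q3), \lnot q5):
            \lnot (\lnot \lnot q2 \to \lnot \lnot q3): α-rule — add \lnot \lnot q2, \lnot \lnot \lnot q3.
            \lnot \lnot q2: drop double negation, giving q2.
            \lnot \lnot \lnot q3: drop double negation, giving \lnot q3.
            ○ open, literals {q2=1, q3=0, q5=0}.
  branch 2 (add \lnot q1):
    ○ open, literals {q1=0}.
1 branch closed, 5 open.
Each open branch fixes some atoms; the unmentioned ones are free. Counting distinct full assignments: branch {q2=1, q4=1} (q1, q3, q5) contributes 8 new; branch {q2=0, q5=1} (q1, q3, q4) contributes 8 new; branch {q3=1, q5=1} (q1, q2, q4) contributes 2 new; branch {q2=1, q3=0, q5=0} (q1, q4) contributes 2 new; branch {q1=0} (q2, q3, q4, q5) contributes 6 new. Total: 26.

26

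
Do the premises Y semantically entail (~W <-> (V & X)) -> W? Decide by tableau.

No

Initial set: {Y; ~((~W <-> (V & X)) -> W)}.
~((~W <-> (V & X)) -> W): α-rule — add (~W <-> (V & X)), ~W.
(~W <-> (V & X)): β-rule — branch into ~W, (V & X)  //  ~~W, ~(V & X).
  branch 1 (add ~W, (V & X)):
    (V & X): α-rule — add V, X.
    ○ open, literals {V=1, W=0, X=1, Y=1}.
  branch 2 (add ~~W, ~(V & X)):
    × closes — contains both W and ~W.
1 branch closed, 1 open.
An open branch gives a countermodel: V=1, W=0, X=1, Y=1 (unmentioned atoms arbitrary); the premises hold there but the conclusion fails.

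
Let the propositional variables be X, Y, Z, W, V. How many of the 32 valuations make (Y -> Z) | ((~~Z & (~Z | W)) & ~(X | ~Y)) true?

24

Initial set: {T ((Y -> Z) | ((~~Z & (~Z | W)) & ~(X | ~Y)))}.
T ((Y -> Z) | ((~~Z & (~Z | W)) & ~(X | ~Y))): β-rule — branch into T (Y -> Z)  //  T ((~~Z & (~Z | W)) & ~(X | ~Y)).
  branch 1 (add T (Y -> Z)):
    T (Y -> Z): β-rule — branch into F Y  //  T Z.
      branch 1.1 (add F Y):
        ○ open, literals {Y=false}.
      branch 1.2 (add T Z):
        ○ open, literals {Z=true}.
  branch 2 (add T ((~~Z & (~Z | W)) & ~(X | ~Y))):
    T ((~~Z & (~Z | W)) & ~(X | ~Y)): α-rule — add T (~~Z & (~Z | W)), T ~(X | ~Y).
    T (~~Z & (~Z | W)): α-rule — add T ~~Z, T (~Z | W).
    T ~(X | ~Y): α-rule — add F X, F ~Y.
    T ~~Z: drop double negation, giving T Z.
    T (~Z | W): β-rule — branch into T ~Z  //  T W.
      branch 2.1 (add T ~Z):
        × closes — contains both Z and ~Z.
      branch 2.2 (add T W):
        ○ open, literals {W=true, X=false, Y=true, Z=true}.
1 branch closed, 3 open.
Each open branch fixes some atoms; the unmentioned ones are free. Counting distinct full assignments: branch {Y=false} (X, Z, W, V) contributes 16 new; branch {Z=true} (X, Y, W, V) contributes 8 new; branch {W=true, X=false, Y=true, Z=true} (V) contributes 0 new. Total: 24.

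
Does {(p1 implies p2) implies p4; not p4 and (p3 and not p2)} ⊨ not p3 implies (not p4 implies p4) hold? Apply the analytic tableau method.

Initial set: {((p1 implies p2) implies p4); (not p4 and (p3 and not p2)); not (not p3 implies (not p4 implies p4))}.
(not p4 and (p3 and not p2)): α-rule — add not p4, (p3 and not p2).
not (not p3 implies (not p4 implies p4)): α-rule — add not p3, not (not p4 implies p4).
(p3 and not p2): α-rule — add p3, not p2.
× closes — contains both p3 and not p3.
All 1 branch closes.
Every branch closed, so the premises entail the conclusion.

Yes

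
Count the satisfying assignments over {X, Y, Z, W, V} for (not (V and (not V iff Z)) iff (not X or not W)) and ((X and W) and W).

2

Initial set: {((not (V and (not V iff Z)) iff (not X or not W)) and ((X and W) and W))}.
((not (V and (not V iff Z)) iff (not X or not W)) and ((X and W) and W)): α-rule — add (not (V and (not V iff Z)) iff (not X or not W)), ((X and W) and W).
((X and W) and W): α-rule — add (X and W), W.
(X and W): α-rule — add X, W.
(not (V and (not V iff Z)) iff (not X or not W)): β-rule — branch into not (V and (not V iff Z)), (not X or not W)  //  not not (V and (not V iff Z)), not (not X or not W).
  branch 1 (add not (V and (not V iff Z)), (not X or not W)):
    not (V and (not V iff Z)): β-rule — branch into not V  //  not (not V iff Z).
      branch 1.1 (add not V):
        (not X or not W): β-rule — branch into not X  //  not W.
          branch 1.1.1 (add not X):
            × closes — contains both X and not X.
          branch 1.1.2 (add not W):
            × closes — contains both W and not W.
      branch 1.2 (add not (not V iff Z)):
        (not X or not W): β-rule — branch into not X  //  not W.
          branch 1.2.1 (add not X):
            × closes — contains both X and not X.
          branch 1.2.2 (add not W):
            × closes — contains both W and not W.
  branch 2 (add not not (V and (not V iff Z)), not (not X or not W)):
    not not (V and (not V iff Z)): α-rule — add V, (not V iff Z).
    not (not X or not W): α-rule — add not not X, not not W.
    (not V iff Z): β-rule — branch into not V, Z  //  not not V, not Z.
      branch 2.1 (add not V, Z):
        × closes — contains both V and not V.
      branch 2.2 (add not not V, not Z):
        ○ open, literals {V=true, W=true, X=true, Z=false}.
5 branches closed, 1 open.
Each open branch fixes some atoms; the unmentioned ones are free. Counting distinct full assignments: branch {V=true, W=true, X=true, Z=false} (Y) contributes 2 new. Total: 2.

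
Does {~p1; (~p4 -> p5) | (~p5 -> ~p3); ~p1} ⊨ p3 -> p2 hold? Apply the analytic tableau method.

Initial set: {~p1; ((~p4 -> p5) | (~p5 -> ~p3)); ~p1; ~(p3 -> p2)}.
~(p3 -> p2): α-rule — add p3, ~p2.
((~p4 -> p5) | (~p5 -> ~p3)): β-rule — branch into (~p4 -> p5)  //  (~p5 -> ~p3).
  branch 1 (add (~p4 -> p5)):
    (~p4 -> p5): β-rule — branch into ~~p4  //  p5.
      branch 1.1 (add ~~p4):
        ○ open, literals {p1=F, p2=F, p3=T, p4=T}.
      branch 1.2 (add p5):
        ○ open, literals {p1=F, p2=F, p3=T, p5=T}.
  branch 2 (add (~p5 -> ~p3)):
    (~p5 -> ~p3): β-rule — branch into ~~p5  //  ~p3.
      branch 2.1 (add ~~p5):
        ○ open, literals {p1=F, p2=F, p3=T, p5=T}.
      branch 2.2 (add ~p3):
        × closes — contains both p3 and ~p3.
1 branch closed, 3 open.
An open branch gives a countermodel: p1=F, p2=F, p3=T, p4=T (unmentioned atoms arbitrary); the premises hold there but the conclusion fails.

No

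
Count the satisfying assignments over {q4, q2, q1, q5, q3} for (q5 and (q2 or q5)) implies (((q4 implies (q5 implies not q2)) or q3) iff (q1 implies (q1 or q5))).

30

Initial set: {((q5 and (q2 or q5)) implies (((q4 implies (q5 implies not q2)) or q3) iff (q1 implies (q1 or q5))))}.
((q5 and (q2 or q5)) implies (((q4 implies (q5 implies not q2)) or q3) iff (q1 implies (q1 or q5)))): β-rule — branch into not (q5 and (q2 or q5))  //  (((q4 implies (q5 implies not q2)) or q3) iff (q1 implies (q1 or q5))).
  branch 1 (add not (q5 and (q2 or q5))):
    not (q5 and (q2 or q5)): β-rule — branch into not q5  //  not (q2 or q5).
      branch 1.1 (add not q5):
        ○ open, literals {q5=0}.
      branch 1.2 (add not (q2 or q5)):
        not (q2 or q5): α-rule — add not q2, not q5.
        ○ open, literals {q2=0, q5=0}.
  branch 2 (add (((q4 implies (q5 implies not q2)) or q3) iff (q1 implies (q1 or q5)))):
    (((q4 implies (q5 implies not q2)) or q3) iff (q1 implies (q1 or q5))): β-rule — branch into ((q4 implies (q5 implies not q2)) or q3), (q1 implies (q1 or q5))  //  not ((q4 implies (q5 implies not q2)) or q3), not (q1 implies (q1 or q5)).
      branch 2.1 (add ((q4 implies (q5 implies not q2)) or q3), (q1 implies (q1 or q5))):
        ((q4 implies (q5 implies not q2)) or q3): β-rule — branch into (q4 implies (q5 implies not q2))  //  q3.
          branch 2.1.1 (add (q4 implies (q5 implies not q2))):
            (q1 implies (q1 or q5)): β-rule — branch into not q1  //  (q1 or q5).
              branch 2.1.1.1 (add not q1):
                (q4 implies (q5 implies not q2)): β-rule — branch into not q4  //  (q5 implies not q2).
                  branch 2.1.1.1.1 (add not q4):
                    ○ open, literals {q1=0, q4=0}.
                  branch 2.1.1.1.2 (add (q5 implies not q2)):
                    (q5 implies not q2): β-rule — branch into not q5  //  not q2.
                      branch 2.1.1.1.2.1 (add not q5):
                        ○ open, literals {q1=0, q5=0}.
                      branch 2.1.1.1.2.2 (add not q2):
                        ○ open, literals {q1=0, q2=0}.
              branch 2.1.1.2 (add (q1 or q5)):
                (q4 implies (q5 implies not q2)): β-rule — branch into not q4  //  (q5 implies not q2).
                  branch 2.1.1.2.1 (add not q4):
                    (q1 or q5): β-rule — branch into q1  //  q5.
                      branch 2.1.1.2.1.1 (add q1):
                        ○ open, literals {q1=1, q4=0}.
                      branch 2.1.1.2.1.2 (add q5):
                        ○ open, literals {q4=0, q5=1}.
                  branch 2.1.1.2.2 (add (q5 implies not q2)):
                    (q1 or q5): β-rule — branch into q1  //  q5.
                      branch 2.1.1.2.2.1 (add q1):
                        (q5 implies not q2): β-rule — branch into not q5  //  not q2.
                          branch 2.1.1.2.2.1.1 (add not q5):
                            ○ open, literals {q1=1, q5=0}.
                          branch 2.1.1.2.2.1.2 (add not q2):
                            ○ open, literals {q1=1, q2=0}.
                      branch 2.1.1.2.2.2 (add q5):
                        (q5 implies not q2): β-rule — branch into not q5  //  not q2.
                          branch 2.1.1.2.2.2.1 (add not q5):
                            × closes — contains both q5 and not q5.
                          branch 2.1.1.2.2.2.2 (add not q2):
                            ○ open, literals {q2=0, q5=1}.
          branch 2.1.2 (add q3):
            (q1 implies (q1 or q5)): β-rule — branch into not q1  //  (q1 or q5).
              branch 2.1.2.1 (add not q1):
                ○ open, literals {q1=0, q3=1}.
              branch 2.1.2.2 (add (q1 or q5)):
                (q1 or q5): β-rule — branch into q1  //  q5.
                  branch 2.1.2.2.1 (add q1):
                    ○ open, literals {q1=1, q3=1}.
                  branch 2.1.2.2.2 (add q5):
                    ○ open, literals {q3=1, q5=1}.
      branch 2.2 (add not ((q4 implies (q5 implies not q2)) or q3), not (q1 implies (q1 or q5))):
        not ((q4 implies (q5 implies not q2)) or q3): α-rule — add not (q4 implies (q5 implies not q2)), not q3.
        not (q1 implies (q1 or q5)): α-rule — add q1, not (q1 or q5).
        not (q4 implies (q5 implies not q2)): α-rule — add q4, not (q5 implies not q2).
        not (q1 or q5): α-rule — add not q1, not q5.
        × closes — contains both q1 and not q1.
2 branches closed, 13 open.
Each open branch fixes some atoms; the unmentioned ones are free. Counting distinct full assignments: branch {q5=0} (q4, q2, q1, q3) contributes 16 new; branch {q2=0, q5=0} (q4, q1, q3) contributes 0 new; branch {q1=0, q4=0} (q2, q5, q3) contributes 4 new; branch {q1=0, q5=0} (q4, q2, q3) contributes 0 new; branch {q1=0, q2=0} (q4, q5, q3) contributes 2 new; branch {q1=1, q4=0} (q2, q5, q3) contributes 4 new; branch {q4=0, q5=1} (q2, q1, q3) contributes 0 new; branch {q1=1, q5=0} (q4, q2, q3) contributes 0 new; branch {q1=1, q2=0} (q4, q5, q3) contributes 2 new; branch {q2=0, q5=1} (q4, q1, q3) contributes 0 new; branch {q1=0, q3=1} (q4, q2, q5) contributes 1 new; branch {q1=1, q3=1} (q4, q2, q5) contributes 1 new; branch {q3=1, q5=1} (q4, q2, q1) contributes 0 new. Total: 30.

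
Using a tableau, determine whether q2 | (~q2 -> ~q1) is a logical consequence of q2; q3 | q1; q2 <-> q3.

Initial set: {T q2; T (q3 | q1); T (q2 <-> q3); F (q2 | (~q2 -> ~q1))}.
F (q2 | (~q2 -> ~q1)): α-rule — add F q2, F (~q2 -> ~q1).
× closes — contains both q2 and ~q2.
All 1 branch closes.
Every branch closed, so the premises entail the conclusion.

Yes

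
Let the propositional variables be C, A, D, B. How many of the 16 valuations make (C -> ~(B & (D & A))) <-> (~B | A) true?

11

Initial set: {((C -> ~(B & (D & A))) <-> (~B | A))}.
((C -> ~(B & (D & A))) <-> (~B | A)): β-rule — branch into (C -> ~(B & (D & A))), (~B | A)  //  ~(C -> ~(B & (D & A))), ~(~B | A).
  branch 1 (add (C -> ~(B & (D & A))), (~B | A)):
    (C -> ~(B & (D & A))): β-rule — branch into ~C  //  ~(B & (D & A)).
      branch 1.1 (add ~C):
        (~B | A): β-rule — branch into ~B  //  A.
          branch 1.1.1 (add ~B):
            ○ open, literals {B=F, C=F}.
          branch 1.1.2 (add A):
            ○ open, literals {A=T, C=F}.
      branch 1.2 (add ~(B & (D & A))):
        (~B | A): β-rule — branch into ~B  //  A.
          branch 1.2.1 (add ~B):
            ~(B & (D & A)): β-rule — branch into ~B  //  ~(D & A).
              branch 1.2.1.1 (add ~B):
                ○ open, literals {B=F}.
              branch 1.2.1.2 (add ~(D & A)):
                ~(D & A): β-rule — branch into ~D  //  ~A.
                  branch 1.2.1.2.1 (add ~D):
                    ○ open, literals {B=F, D=F}.
                  branch 1.2.1.2.2 (add ~A):
                    ○ open, literals {A=F, B=F}.
          branch 1.2.2 (add A):
            ~(B & (D & A)): β-rule — branch into ~B  //  ~(D & A).
              branch 1.2.2.1 (add ~B):
                ○ open, literals {A=T, B=F}.
              branch 1.2.2.2 (add ~(D & A)):
                ~(D & A): β-rule — branch into ~D  //  ~A.
                  branch 1.2.2.2.1 (add ~D):
                    ○ open, literals {A=T, D=F}.
                  branch 1.2.2.2.2 (add ~A):
                    × closes — contains both A and ~A.
  branch 2 (add ~(C -> ~(B & (D & A))), ~(~B | A)):
    ~(C -> ~(B & (D & A))): α-rule — add C, ~~(B & (D & A)).
    ~(~B | A): α-rule — add ~~B, ~A.
    ~~(B & (D & A)): α-rule — add B, (D & A).
    (D & A): α-rule — add D, A.
    × closes — contains both A and ~A.
2 branches closed, 7 open.
Each open branch fixes some atoms; the unmentioned ones are free. Counting distinct full assignments: branch {B=F, C=F} (A, D) contributes 4 new; branch {A=T, C=F} (D, B) contributes 2 new; branch {B=F} (C, A, D) contributes 4 new; branch {B=F, D=F} (C, A) contributes 0 new; branch {A=F, B=F} (C, D) contributes 0 new; branch {A=T, B=F} (C, D) contributes 0 new; branch {A=T, D=F} (C, B) contributes 1 new. Total: 11.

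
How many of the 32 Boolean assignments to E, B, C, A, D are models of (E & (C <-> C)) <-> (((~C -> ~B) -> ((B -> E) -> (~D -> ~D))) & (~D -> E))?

24

Initial set: {((E & (C <-> C)) <-> (((~C -> ~B) -> ((B -> E) -> (~D -> ~D))) & (~D -> E)))}.
((E & (C <-> C)) <-> (((~C -> ~B) -> ((B -> E) -> (~D -> ~D))) & (~D -> E))): β-rule — branch into (E & (C <-> C)), (((~C -> ~B) -> ((B -> E) -> (~D -> ~D))) & (~D -> E))  //  ~(E & (C <-> C)), ~(((~C -> ~B) -> ((B -> E) -> (~D -> ~D))) & (~D -> E)).
  branch 1 (add (E & (C <-> C)), (((~C -> ~B) -> ((B -> E) -> (~D -> ~D))) & (~D -> E))):
    (E & (C <-> C)): α-rule — add E, (C <-> C).
    (((~C -> ~B) -> ((B -> E) -> (~D -> ~D))) & (~D -> E)): α-rule — add ((~C -> ~B) -> ((B -> E) -> (~D -> ~D))), (~D -> E).
    (C <-> C): β-rule — branch into C, C  //  ~C, ~C.
      branch 1.1 (add C, C):
        ((~C -> ~B) -> ((B -> E) -> (~D -> ~D))): β-rule — branch into ~(~C -> ~B)  //  ((B -> E) -> (~D -> ~D)).
          branch 1.1.1 (add ~(~C -> ~B)):
            ~(~C -> ~B): α-rule — add ~C, ~~B.
            × closes — contains both C and ~C.
          branch 1.1.2 (add ((B -> E) -> (~D -> ~D))):
            (~D -> E): β-rule — branch into ~~D  //  E.
              branch 1.1.2.1 (add ~~D):
                ((B -> E) -> (~D -> ~D)): β-rule — branch into ~(B -> E)  //  (~D -> ~D).
                  branch 1.1.2.1.1 (add ~(B -> E)):
                    ~(B -> E): α-rule — add B, ~E.
                    × closes — contains both E and ~E.
                  branch 1.1.2.1.2 (add (~D -> ~D)):
                    (~D -> ~D): β-rule — branch into ~~D  //  ~D.
                      branch 1.1.2.1.2.1 (add ~~D):
                        ○ open, literals {C=true, D=true, E=true}.
                      branch 1.1.2.1.2.2 (add ~D):
                        × closes — contains both D and ~D.
              branch 1.1.2.2 (add E):
                ((B -> E) -> (~D -> ~D)): β-rule — branch into ~(B -> E)  //  (~D -> ~D).
                  branch 1.1.2.2.1 (add ~(B -> E)):
                    ~(B -> E): α-rule — add B, ~E.
                    × closes — contains both E and ~E.
                  branch 1.1.2.2.2 (add (~D -> ~D)):
                    (~D -> ~D): β-rule — branch into ~~D  //  ~D.
                      branch 1.1.2.2.2.1 (add ~~D):
                        ○ open, literals {C=true, D=true, E=true}.
                      branch 1.1.2.2.2.2 (add ~D):
                        ○ open, literals {C=true, D=false, E=true}.
      branch 1.2 (add ~C, ~C):
        ((~C -> ~B) -> ((B -> E) -> (~D -> ~D))): β-rule — branch into ~(~C -> ~B)  //  ((B -> E) -> (~D -> ~D)).
          branch 1.2.1 (add ~(~C -> ~B)):
            ~(~C -> ~B): α-rule — add ~C, ~~B.
            (~D -> E): β-rule — branch into ~~D  //  E.
              branch 1.2.1.1 (add ~~D):
                ○ open, literals {B=true, C=false, D=true, E=true}.
              branch 1.2.1.2 (add E):
                ○ open, literals {B=true, C=false, E=true}.
          branch 1.2.2 (add ((B -> E) -> (~D -> ~D))):
            (~D -> E): β-rule — branch into ~~D  //  E.
              branch 1.2.2.1 (add ~~D):
                ((B -> E) -> (~D -> ~D)): β-rule — branch into ~(B -> E)  //  (~D -> ~D).
                  branch 1.2.2.1.1 (add ~(B -> E)):
                    ~(B -> E): α-rule — add B, ~E.
                    × closes — contains both E and ~E.
                  branch 1.2.2.1.2 (add (~D -> ~D)):
                    (~D -> ~D): β-rule — branch into ~~D  //  ~D.
                      branch 1.2.2.1.2.1 (add ~~D):
                        ○ open, literals {C=false, D=true, E=true}.
                      branch 1.2.2.1.2.2 (add ~D):
                        × closes — contains both D and ~D.
              branch 1.2.2.2 (add E):
                ((B -> E) -> (~D -> ~D)): β-rule — branch into ~(B -> E)  //  (~D -> ~D).
                  branch 1.2.2.2.1 (add ~(B -> E)):
                    ~(B -> E): α-rule — add B, ~E.
                    × closes — contains both E and ~E.
                  branch 1.2.2.2.2 (add (~D -> ~D)):
                    (~D -> ~D): β-rule — branch into ~~D  //  ~D.
                      branch 1.2.2.2.2.1 (add ~~D):
                        ○ open, literals {C=false, D=true, E=true}.
                      branch 1.2.2.2.2.2 (add ~D):
                        ○ open, literals {C=false, D=false, E=true}.
  branch 2 (add ~(E & (C <-> C)), ~(((~C -> ~B) -> ((B -> E) -> (~D -> ~D))) & (~D -> E))):
    ~(E & (C <-> C)): β-rule — branch into ~E  //  ~(C <-> C).
      branch 2.1 (add ~E):
        ~(((~C -> ~B) -> ((B -> E) -> (~D -> ~D))) & (~D -> E)): β-rule — branch into ~((~C -> ~B) -> ((B -> E) -> (~D -> ~D)))  //  ~(~D -> E).
          branch 2.1.1 (add ~((~C -> ~B) -> ((B -> E) -> (~D -> ~D)))):
            ~((~C -> ~B) -> ((B -> E) -> (~D -> ~D))): α-rule — add (~C -> ~B), ~((B -> E) -> (~D -> ~D)).
            ~((B -> E) -> (~D -> ~D)): α-rule — add (B -> E), ~(~D -> ~D).
            ~(~D -> ~D): α-rule — add ~D, ~~D.
            × closes — contains both D and ~D.
          branch 2.1.2 (add ~(~D -> E)):
            ~(~D -> E): α-rule — add ~D, ~E.
            ○ open, literals {D=false, E=false}.
      branch 2.2 (add ~(C <-> C)):
        ~(((~C -> ~B) -> ((B -> E) -> (~D -> ~D))) & (~D -> E)): β-rule — branch into ~((~C -> ~B) -> ((B -> E) -> (~D -> ~D)))  //  ~(~D -> E).
          branch 2.2.1 (add ~((~C -> ~B) -> ((B -> E) -> (~D -> ~D)))):
            ~((~C -> ~B) -> ((B -> E) -> (~D -> ~D))): α-rule — add (~C -> ~B), ~((B -> E) -> (~D -> ~D)).
            ~((B -> E) -> (~D -> ~D)): α-rule — add (B -> E), ~(~D -> ~D).
            ~(~D -> ~D): α-rule — add ~D, ~~D.
            × closes — contains both D and ~D.
          branch 2.2.2 (add ~(~D -> E)):
            ~(~D -> E): α-rule — add ~D, ~E.
            ~(C <-> C): β-rule — branch into C, ~C  //  ~C, C.
              branch 2.2.2.1 (add C, ~C):
                × closes — contains both C and ~C.
              branch 2.2.2.2 (add ~C, C):
                × closes — contains both C and ~C.
11 branches closed, 9 open.
Each open branch fixes some atoms; the unmentioned ones are free. Counting distinct full assignments: branch {C=true, D=true, E=true} (B, A) contributes 4 new; branch {C=true, D=true, E=true} (B, A) contributes 0 new; branch {C=true, D=false, E=true} (B, A) contributes 4 new; branch {B=true, C=false, D=true, E=true} (A) contributes 2 new; branch {B=true, C=false, E=true} (A, D) contributes 2 new; branch {C=false, D=true, E=true} (B, A) contributes 2 new; branch {C=false, D=true, E=true} (B, A) contributes 0 new; branch {C=false, D=false, E=true} (B, A) contributes 2 new; branch {D=false, E=false} (B, C, A) contributes 8 new. Total: 24.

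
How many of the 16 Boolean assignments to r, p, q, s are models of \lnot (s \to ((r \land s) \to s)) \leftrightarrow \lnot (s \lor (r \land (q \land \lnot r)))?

8

Initial set: {(\lnot (s \to ((r \land s) \to s)) \leftrightarrow \lnot (s \lor (r \land (q \land \lnot r))))}.
(\lnot (s \to ((r \land s) \to s)) \leftrightarrow \lnot (s \lor (r \land (q \land \lnot r)))): β-rule — branch into \lnot (s \to ((r \land s) \to s)), \lnot (s \lor (r \land (q \land \lnot r)))  //  \lnot \lnot (s \to ((r \land s) \to s)), \lnot \lnot (s \lor (r \land (q \land \lnot r))).
  branch 1 (add \lnot (s \to ((r \land s) \to s)), \lnot (s \lor (r \land (q \land \lnot r)))):
    \lnot (s \to ((r \land s) \to s)): α-rule — add s, \lnot ((r \land s) \to s).
    \lnot (s \lor (r \land (q \land \lnot r))): α-rule — add \lnot s, \lnot (r \land (q \land \lnot r)).
    × closes — contains both s and \lnot s.
  branch 2 (add \lnot \lnot (s \to ((r \land s) \to s)), \lnot \lnot (s \lor (r \land (q \land \lnot r)))):
    \lnot \lnot (s \to ((r \land s) \to s)): β-rule — branch into \lnot s  //  ((r \land s) \to s).
      branch 2.1 (add \lnot s):
        \lnot \lnot (s \lor (r \land (q \land \lnot r))): β-rule — branch into s  //  (r \land (q \land \lnot r)).
          branch 2.1.1 (add s):
            × closes — contains both s and \lnot s.
          branch 2.1.2 (add (r \land (q \land \lnot r))):
            (r \land (q \land \lnot r)): α-rule — add r, (q \land \lnot r).
            (q \land \lnot r): α-rule — add q, \lnot r.
            × closes — contains both r and \lnot r.
      branch 2.2 (add ((r \land s) \to s)):
        \lnot \lnot (s \lor (r \land (q \land \lnot r))): β-rule — branch into s  //  (r \land (q \land \lnot r)).
          branch 2.2.1 (add s):
            ((r \land s) \to s): β-rule — branch into \lnot (r \land s)  //  s.
              branch 2.2.1.1 (add \lnot (r \land s)):
                \lnot (r \land s): β-rule — branch into \lnot r  //  \lnot s.
                  branch 2.2.1.1.1 (add \lnot r):
                    ○ open, literals {r=false, s=true}.
                  branch 2.2.1.1.2 (add \lnot s):
                    × closes — contains both s and \lnot s.
              branch 2.2.1.2 (add s):
                ○ open, literals {s=true}.
          branch 2.2.2 (add (r \land (q \land \lnot r))):
            (r \land (q \land \lnot r)): α-rule — add r, (q \land \lnot r).
            (q \land \lnot r): α-rule — add q, \lnot r.
            × closes — contains both r and \lnot r.
5 branches closed, 2 open.
Each open branch fixes some atoms; the unmentioned ones are free. Counting distinct full assignments: branch {r=false, s=true} (p, q) contributes 4 new; branch {s=true} (r, p, q) contributes 4 new. Total: 8.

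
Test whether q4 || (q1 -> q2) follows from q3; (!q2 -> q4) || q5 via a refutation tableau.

No

Initial set: {T q3; T ((!q2 -> q4) || q5); F (q4 || (q1 -> q2))}.
F (q4 || (q1 -> q2)): α-rule — add F q4, F (q1 -> q2).
F (q1 -> q2): α-rule — add T q1, F q2.
T ((!q2 -> q4) || q5): β-rule — branch into T (!q2 -> q4)  //  T q5.
  branch 1 (add T (!q2 -> q4)):
    T (!q2 -> q4): β-rule — branch into F !q2  //  T q4.
      branch 1.1 (add F !q2):
        × closes — contains both q2 and !q2.
      branch 1.2 (add T q4):
        × closes — contains both q4 and !q4.
  branch 2 (add T q5):
    ○ open, literals {q1=true, q2=false, q3=true, q4=false, q5=true}.
2 branches closed, 1 open.
An open branch gives a countermodel: q1=true, q2=false, q3=true, q4=false, q5=true (unmentioned atoms arbitrary); the premises hold there but the conclusion fails.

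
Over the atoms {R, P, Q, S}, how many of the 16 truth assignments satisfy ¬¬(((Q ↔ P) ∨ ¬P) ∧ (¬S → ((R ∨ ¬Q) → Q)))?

Initial set: {T ¬¬(((Q ↔ P) ∨ ¬P) ∧ (¬S → ((R ∨ ¬Q) → Q)))}.
T ¬¬(((Q ↔ P) ∨ ¬P) ∧ (¬S → ((R ∨ ¬Q) → Q))): drop double negation, giving T (((Q ↔ P) ∨ ¬P) ∧ (¬S → ((R ∨ ¬Q) → Q))).
T (((Q ↔ P) ∨ ¬P) ∧ (¬S → ((R ∨ ¬Q) → Q))): α-rule — add T ((Q ↔ P) ∨ ¬P), T (¬S → ((R ∨ ¬Q) → Q)).
T ((Q ↔ P) ∨ ¬P): β-rule — branch into T (Q ↔ P)  //  T ¬P.
  branch 1 (add T (Q ↔ P)):
    T (¬S → ((R ∨ ¬Q) → Q)): β-rule — branch into F ¬S  //  T ((R ∨ ¬Q) → Q).
      branch 1.1 (add F ¬S):
        T (Q ↔ P): β-rule — branch into T Q, T P  //  F Q, F P.
          branch 1.1.1 (add T Q, T P):
            ○ open, literals {P=1, Q=1, S=1}.
          branch 1.1.2 (add F Q, F P):
            ○ open, literals {P=0, Q=0, S=1}.
      branch 1.2 (add T ((R ∨ ¬Q) → Q)):
        T (Q ↔ P): β-rule — branch into T Q, T P  //  F Q, F P.
          branch 1.2.1 (add T Q, T P):
            T ((R ∨ ¬Q) → Q): β-rule — branch into F (R ∨ ¬Q)  //  T Q.
              branch 1.2.1.1 (add F (R ∨ ¬Q)):
                F (R ∨ ¬Q): α-rule — add F R, F ¬Q.
                ○ open, literals {P=1, Q=1, R=0}.
              branch 1.2.1.2 (add T Q):
                ○ open, literals {P=1, Q=1}.
          branch 1.2.2 (add F Q, F P):
            T ((R ∨ ¬Q) → Q): β-rule — branch into F (R ∨ ¬Q)  //  T Q.
              branch 1.2.2.1 (add F (R ∨ ¬Q)):
                F (R ∨ ¬Q): α-rule — add F R, F ¬Q.
                × closes — contains both Q and ¬Q.
              branch 1.2.2.2 (add T Q):
                × closes — contains both Q and ¬Q.
  branch 2 (add T ¬P):
    T (¬S → ((R ∨ ¬Q) → Q)): β-rule — branch into F ¬S  //  T ((R ∨ ¬Q) → Q).
      branch 2.1 (add F ¬S):
        ○ open, literals {P=0, S=1}.
      branch 2.2 (add T ((R ∨ ¬Q) → Q)):
        T ((R ∨ ¬Q) → Q): β-rule — branch into F (R ∨ ¬Q)  //  T Q.
          branch 2.2.1 (add F (R ∨ ¬Q)):
            F (R ∨ ¬Q): α-rule — add F R, F ¬Q.
            ○ open, literals {P=0, Q=1, R=0}.
          branch 2.2.2 (add T Q):
            ○ open, literals {P=0, Q=1}.
2 branches closed, 7 open.
Each open branch fixes some atoms; the unmentioned ones are free. Counting distinct full assignments: branch {P=1, Q=1, S=1} (R) contributes 2 new; branch {P=0, Q=0, S=1} (R) contributes 2 new; branch {P=1, Q=1, R=0} (S) contributes 1 new; branch {P=1, Q=1} (R, S) contributes 1 new; branch {P=0, S=1} (R, Q) contributes 2 new; branch {P=0, Q=1, R=0} (S) contributes 1 new; branch {P=0, Q=1} (R, S) contributes 1 new. Total: 10.

10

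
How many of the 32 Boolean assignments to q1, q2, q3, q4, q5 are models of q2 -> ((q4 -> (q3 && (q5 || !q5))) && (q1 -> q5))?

25

Initial set: {(q2 -> ((q4 -> (q3 && (q5 || !q5))) && (q1 -> q5)))}.
(q2 -> ((q4 -> (q3 && (q5 || !q5))) && (q1 -> q5))): β-rule — branch into !q2  //  ((q4 -> (q3 && (q5 || !q5))) && (q1 -> q5)).
  branch 1 (add !q2):
    ○ open, literals {q2=F}.
  branch 2 (add ((q4 -> (q3 && (q5 || !q5))) && (q1 -> q5))):
    ((q4 -> (q3 && (q5 || !q5))) && (q1 -> q5)): α-rule — add (q4 -> (q3 && (q5 || !q5))), (q1 -> q5).
    (q4 -> (q3 && (q5 || !q5))): β-rule — branch into !q4  //  (q3 && (q5 || !q5)).
      branch 2.1 (add !q4):
        (q1 -> q5): β-rule — branch into !q1  //  q5.
          branch 2.1.1 (add !q1):
            ○ open, literals {q1=F, q4=F}.
          branch 2.1.2 (add q5):
            ○ open, literals {q4=F, q5=T}.
      branch 2.2 (add (q3 && (q5 || !q5))):
        (q3 && (q5 || !q5)): α-rule — add q3, (q5 || !q5).
        (q1 -> q5): β-rule — branch into !q1  //  q5.
          branch 2.2.1 (add !q1):
            (q5 || !q5): β-rule — branch into q5  //  !q5.
              branch 2.2.1.1 (add q5):
                ○ open, literals {q1=F, q3=T, q5=T}.
              branch 2.2.1.2 (add !q5):
                ○ open, literals {q1=F, q3=T, q5=F}.
          branch 2.2.2 (add q5):
            (q5 || !q5): β-rule — branch into q5  //  !q5.
              branch 2.2.2.1 (add q5):
                ○ open, literals {q3=T, q5=T}.
              branch 2.2.2.2 (add !q5):
                × closes — contains both q5 and !q5.
1 branch closed, 6 open.
Each open branch fixes some atoms; the unmentioned ones are free. Counting distinct full assignments: branch {q2=F} (q1, q3, q4, q5) contributes 16 new; branch {q1=F, q4=F} (q2, q3, q5) contributes 4 new; branch {q4=F, q5=T} (q1, q2, q3) contributes 2 new; branch {q1=F, q3=T, q5=T} (q2, q4) contributes 1 new; branch {q1=F, q3=T, q5=F} (q2, q4) contributes 1 new; branch {q3=T, q5=T} (q1, q2, q4) contributes 1 new. Total: 25.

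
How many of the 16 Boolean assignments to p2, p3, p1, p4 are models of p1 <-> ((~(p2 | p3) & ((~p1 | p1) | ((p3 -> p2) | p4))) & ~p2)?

Initial set: {(p1 <-> ((~(p2 | p3) & ((~p1 | p1) | ((p3 -> p2) | p4))) & ~p2))}.
(p1 <-> ((~(p2 | p3) & ((~p1 | p1) | ((p3 -> p2) | p4))) & ~p2)): β-rule — branch into p1, ((~(p2 | p3) & ((~p1 | p1) | ((p3 -> p2) | p4))) & ~p2)  //  ~p1, ~((~(p2 | p3) & ((~p1 | p1) | ((p3 -> p2) | p4))) & ~p2).
  branch 1 (add p1, ((~(p2 | p3) & ((~p1 | p1) | ((p3 -> p2) | p4))) & ~p2)):
    ((~(p2 | p3) & ((~p1 | p1) | ((p3 -> p2) | p4))) & ~p2): α-rule — add (~(p2 | p3) & ((~p1 | p1) | ((p3 -> p2) | p4))), ~p2.
    (~(p2 | p3) & ((~p1 | p1) | ((p3 -> p2) | p4))): α-rule — add ~(p2 | p3), ((~p1 | p1) | ((p3 -> p2) | p4)).
    ~(p2 | p3): α-rule — add ~p2, ~p3.
    ((~p1 | p1) | ((p3 -> p2) | p4)): β-rule — branch into (~p1 | p1)  //  ((p3 -> p2) | p4).
      branch 1.1 (add (~p1 | p1)):
        (~p1 | p1): β-rule — branch into ~p1  //  p1.
          branch 1.1.1 (add ~p1):
            × closes — contains both p1 and ~p1.
          branch 1.1.2 (add p1):
            ○ open, literals {p1=1, p2=0, p3=0}.
      branch 1.2 (add ((p3 -> p2) | p4)):
        ((p3 -> p2) | p4): β-rule — branch into (p3 -> p2)  //  p4.
          branch 1.2.1 (add (p3 -> p2)):
            (p3 -> p2): β-rule — branch into ~p3  //  p2.
              branch 1.2.1.1 (add ~p3):
                ○ open, literals {p1=1, p2=0, p3=0}.
              branch 1.2.1.2 (add p2):
                × closes — contains both p2 and ~p2.
          branch 1.2.2 (add p4):
            ○ open, literals {p1=1, p2=0, p3=0, p4=1}.
  branch 2 (add ~p1, ~((~(p2 | p3) & ((~p1 | p1) | ((p3 -> p2) | p4))) & ~p2)):
    ~((~(p2 | p3) & ((~p1 | p1) | ((p3 -> p2) | p4))) & ~p2): β-rule — branch into ~(~(p2 | p3) & ((~p1 | p1) | ((p3 -> p2) | p4)))  //  ~~p2.
      branch 2.1 (add ~(~(p2 | p3) & ((~p1 | p1) | ((p3 -> p2) | p4)))):
        ~(~(p2 | p3) & ((~p1 | p1) | ((p3 -> p2) | p4))): β-rule — branch into ~~(p2 | p3)  //  ~((~p1 | p1) | ((p3 -> p2) | p4)).
          branch 2.1.1 (add ~~(p2 | p3)):
            ~~(p2 | p3): β-rule — branch into p2  //  p3.
              branch 2.1.1.1 (add p2):
                ○ open, literals {p1=0, p2=1}.
              branch 2.1.1.2 (add p3):
                ○ open, literals {p1=0, p3=1}.
          branch 2.1.2 (add ~((~p1 | p1) | ((p3 -> p2) | p4))):
            ~((~p1 | p1) | ((p3 -> p2) | p4)): α-rule — add ~(~p1 | p1), ~((p3 -> p2) | p4).
            ~(~p1 | p1): α-rule — add ~~p1, ~p1.
            × closes — contains both p1 and ~p1.
      branch 2.2 (add ~~p2):
        ○ open, literals {p1=0, p2=1}.
3 branches closed, 6 open.
Each open branch fixes some atoms; the unmentioned ones are free. Counting distinct full assignments: branch {p1=1, p2=0, p3=0} (p4) contributes 2 new; branch {p1=1, p2=0, p3=0} (p4) contributes 0 new; branch {p1=1, p2=0, p3=0, p4=1} (none free) contributes 0 new; branch {p1=0, p2=1} (p3, p4) contributes 4 new; branch {p1=0, p3=1} (p2, p4) contributes 2 new; branch {p1=0, p2=1} (p3, p4) contributes 0 new. Total: 8.

8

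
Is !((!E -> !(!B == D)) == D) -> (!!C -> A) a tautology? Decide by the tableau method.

Assume the negation and expand:
Initial set: {!(!((!E -> !(!B == D)) == D) -> (!!C -> A))}.
!(!((!E -> !(!B == D)) == D) -> (!!C -> A)): α-rule — add !((!E -> !(!B == D)) == D), !(!!C -> A).
!(!!C -> A): α-rule — add !!C, !A.
!!C: drop double negation, giving C.
!((!E -> !(!B == D)) == D): β-rule — branch into (!E -> !(!B == D)), !D  //  !(!E -> !(!B == D)), D.
  branch 1 (add (!E -> !(!B == D)), !D):
    (!E -> !(!B == D)): β-rule — branch into !!E  //  !(!B == D).
      branch 1.1 (add !!E):
        ○ open, literals {A=0, C=1, D=0, E=1}.
      branch 1.2 (add !(!B == D)):
        !(!B == D): β-rule — branch into !B, !D  //  !!B, D.
          branch 1.2.1 (add !B, !D):
            ○ open, literals {A=0, B=0, C=1, D=0}.
          branch 1.2.2 (add !!B, D):
            × closes — contains both D and !D.
  branch 2 (add !(!E -> !(!B == D)), D):
    !(!E -> !(!B == D)): α-rule — add !E, !!(!B == D).
    !!(!B == D): β-rule — branch into !B, D  //  !!B, !D.
      branch 2.1 (add !B, D):
        ○ open, literals {A=0, B=0, C=1, D=1, E=0}.
      branch 2.2 (add !!B, !D):
        × closes — contains both D and !D.
2 branches closed, 3 open.
An open branch gives a countermodel: A=0, C=1, D=0, E=1 (unmentioned atoms arbitrary); under it the original formula is false.

Not valid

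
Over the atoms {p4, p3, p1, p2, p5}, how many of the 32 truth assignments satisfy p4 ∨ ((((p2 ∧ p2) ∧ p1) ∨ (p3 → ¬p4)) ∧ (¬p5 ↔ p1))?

Initial set: {(p4 ∨ ((((p2 ∧ p2) ∧ p1) ∨ (p3 → ¬p4)) ∧ (¬p5 ↔ p1)))}.
(p4 ∨ ((((p2 ∧ p2) ∧ p1) ∨ (p3 → ¬p4)) ∧ (¬p5 ↔ p1))): β-rule — branch into p4  //  ((((p2 ∧ p2) ∧ p1) ∨ (p3 → ¬p4)) ∧ (¬p5 ↔ p1)).
  branch 1 (add p4):
    ○ open, literals {p4=true}.
  branch 2 (add ((((p2 ∧ p2) ∧ p1) ∨ (p3 → ¬p4)) ∧ (¬p5 ↔ p1))):
    ((((p2 ∧ p2) ∧ p1) ∨ (p3 → ¬p4)) ∧ (¬p5 ↔ p1)): α-rule — add (((p2 ∧ p2) ∧ p1) ∨ (p3 → ¬p4)), (¬p5 ↔ p1).
    (((p2 ∧ p2) ∧ p1) ∨ (p3 → ¬p4)): β-rule — branch into ((p2 ∧ p2) ∧ p1)  //  (p3 → ¬p4).
      branch 2.1 (add ((p2 ∧ p2) ∧ p1)):
        ((p2 ∧ p2) ∧ p1): α-rule — add (p2 ∧ p2), p1.
        (p2 ∧ p2): α-rule — add p2, p2.
        (¬p5 ↔ p1): β-rule — branch into ¬p5, p1  //  ¬¬p5, ¬p1.
          branch 2.1.1 (add ¬p5, p1):
            ○ open, literals {p1=true, p2=true, p5=false}.
          branch 2.1.2 (add ¬¬p5, ¬p1):
            × closes — contains both p1 and ¬p1.
      branch 2.2 (add (p3 → ¬p4)):
        (¬p5 ↔ p1): β-rule — branch into ¬p5, p1  //  ¬¬p5, ¬p1.
          branch 2.2.1 (add ¬p5, p1):
            (p3 → ¬p4): β-rule — branch into ¬p3  //  ¬p4.
              branch 2.2.1.1 (add ¬p3):
                ○ open, literals {p1=true, p3=false, p5=false}.
              branch 2.2.1.2 (add ¬p4):
                ○ open, literals {p1=true, p4=false, p5=false}.
          branch 2.2.2 (add ¬¬p5, ¬p1):
            (p3 → ¬p4): β-rule — branch into ¬p3  //  ¬p4.
              branch 2.2.2.1 (add ¬p3):
                ○ open, literals {p1=false, p3=false, p5=true}.
              branch 2.2.2.2 (add ¬p4):
                ○ open, literals {p1=false, p4=false, p5=true}.
1 branch closed, 6 open.
Each open branch fixes some atoms; the unmentioned ones are free. Counting distinct full assignments: branch {p4=true} (p3, p1, p2, p5) contributes 16 new; branch {p1=true, p2=true, p5=false} (p4, p3) contributes 2 new; branch {p1=true, p3=false, p5=false} (p4, p2) contributes 1 new; branch {p1=true, p4=false, p5=false} (p3, p2) contributes 1 new; branch {p1=false, p3=false, p5=true} (p4, p2) contributes 2 new; branch {p1=false, p4=false, p5=true} (p3, p2) contributes 2 new. Total: 24.

24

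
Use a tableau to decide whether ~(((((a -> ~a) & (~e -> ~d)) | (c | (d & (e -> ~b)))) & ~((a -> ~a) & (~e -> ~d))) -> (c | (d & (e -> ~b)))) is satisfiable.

Unsatisfiable

Initial set: {T ~(((((a -> ~a) & (~e -> ~d)) | (c | (d & (e -> ~b)))) & ~((a -> ~a) & (~e -> ~d))) -> (c | (d & (e -> ~b))))}.
T ~(((((a -> ~a) & (~e -> ~d)) | (c | (d & (e -> ~b)))) & ~((a -> ~a) & (~e -> ~d))) -> (c | (d & (e -> ~b)))): α-rule — add T ((((a -> ~a) & (~e -> ~d)) | (c | (d & (e -> ~b)))) & ~((a -> ~a) & (~e -> ~d))), F (c | (d & (e -> ~b))).
T ((((a -> ~a) & (~e -> ~d)) | (c | (d & (e -> ~b)))) & ~((a -> ~a) & (~e -> ~d))): α-rule — add T (((a -> ~a) & (~e -> ~d)) | (c | (d & (e -> ~b)))), T ~((a -> ~a) & (~e -> ~d)).
F (c | (d & (e -> ~b))): α-rule — add F c, F (d & (e -> ~b)).
T (((a -> ~a) & (~e -> ~d)) | (c | (d & (e -> ~b)))): β-rule — branch into T ((a -> ~a) & (~e -> ~d))  //  T (c | (d & (e -> ~b))).
  branch 1 (add T ((a -> ~a) & (~e -> ~d))):
    T ((a -> ~a) & (~e -> ~d)): α-rule — add T (a -> ~a), T (~e -> ~d).
    T ~((a -> ~a) & (~e -> ~d)): β-rule — branch into F (a -> ~a)  //  F (~e -> ~d).
      branch 1.1 (add F (a -> ~a)):
        F (a -> ~a): α-rule — add T a, F ~a.
        F (d & (e -> ~b)): β-rule — branch into F d  //  F (e -> ~b).
          branch 1.1.1 (add F d):
            T (a -> ~a): β-rule — branch into F a  //  T ~a.
              branch 1.1.1.1 (add F a):
                × closes — contains both a and ~a.
              branch 1.1.1.2 (add T ~a):
                × closes — contains both a and ~a.
          branch 1.1.2 (add F (e -> ~b)):
            F (e -> ~b): α-rule — add T e, F ~b.
            T (a -> ~a): β-rule — branch into F a  //  T ~a.
              branch 1.1.2.1 (add F a):
                × closes — contains both a and ~a.
              branch 1.1.2.2 (add T ~a):
                × closes — contains both a and ~a.
      branch 1.2 (add F (~e -> ~d)):
        F (~e -> ~d): α-rule — add T ~e, F ~d.
        F (d & (e -> ~b)): β-rule — branch into F d  //  F (e -> ~b).
          branch 1.2.1 (add F d):
            × closes — contains both d and ~d.
          branch 1.2.2 (add F (e -> ~b)):
            F (e -> ~b): α-rule — add T e, F ~b.
            × closes — contains both e and ~e.
  branch 2 (add T (c | (d & (e -> ~b)))):
    T ~((a -> ~a) & (~e -> ~d)): β-rule — branch into F (a -> ~a)  //  F (~e -> ~d).
      branch 2.1 (add F (a -> ~a)):
        F (a -> ~a): α-rule — add T a, F ~a.
        F (d & (e -> ~b)): β-rule — branch into F d  //  F (e -> ~b).
          branch 2.1.1 (add F d):
            T (c | (d & (e -> ~b))): β-rule — branch into T c  //  T (d & (e -> ~b)).
              branch 2.1.1.1 (add T c):
                × closes — contains both c and ~c.
              branch 2.1.1.2 (add T (d & (e -> ~b))):
                T (d & (e -> ~b)): α-rule — add T d, T (e -> ~b).
                × closes — contains both d and ~d.
          branch 2.1.2 (add F (e -> ~b)):
            F (e -> ~b): α-rule — add T e, F ~b.
            T (c | (d & (e -> ~b))): β-rule — branch into T c  //  T (d & (e -> ~b)).
              branch 2.1.2.1 (add T c):
                × closes — contains both c and ~c.
              branch 2.1.2.2 (add T (d & (e -> ~b))):
                T (d & (e -> ~b)): α-rule — add T d, T (e -> ~b).
                T (e -> ~b): β-rule — branch into F e  //  T ~b.
                  branch 2.1.2.2.1 (add F e):
                    × closes — contains both e and ~e.
                  branch 2.1.2.2.2 (add T ~b):
                    × closes — contains both b and ~b.
      branch 2.2 (add F (~e -> ~d)):
        F (~e -> ~d): α-rule — add T ~e, F ~d.
        F (d & (e -> ~b)): β-rule — branch into F d  //  F (e -> ~b).
          branch 2.2.1 (add F d):
            × closes — contains both d and ~d.
          branch 2.2.2 (add F (e -> ~b)):
            F (e -> ~b): α-rule — add T e, F ~b.
            × closes — contains both e and ~e.
All 13 branches close.
Every branch closed; the formula is unsatisfiable.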